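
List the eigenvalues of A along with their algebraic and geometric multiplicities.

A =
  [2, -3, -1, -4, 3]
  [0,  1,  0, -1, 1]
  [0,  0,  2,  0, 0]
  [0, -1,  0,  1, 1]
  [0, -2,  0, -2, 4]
λ = 2: alg = 5, geom = 3

Step 1 — factor the characteristic polynomial to read off the algebraic multiplicities:
  χ_A(x) = (x - 2)^5

Step 2 — compute geometric multiplicities via the rank-nullity identity g(λ) = n − rank(A − λI):
  rank(A − (2)·I) = 2, so dim ker(A − (2)·I) = n − 2 = 3

Summary:
  λ = 2: algebraic multiplicity = 5, geometric multiplicity = 3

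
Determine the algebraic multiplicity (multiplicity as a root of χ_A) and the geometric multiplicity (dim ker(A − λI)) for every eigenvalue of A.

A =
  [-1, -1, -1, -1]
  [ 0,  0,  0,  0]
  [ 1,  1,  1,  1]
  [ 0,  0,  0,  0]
λ = 0: alg = 4, geom = 3

Step 1 — factor the characteristic polynomial to read off the algebraic multiplicities:
  χ_A(x) = x^4

Step 2 — compute geometric multiplicities via the rank-nullity identity g(λ) = n − rank(A − λI):
  rank(A − (0)·I) = 1, so dim ker(A − (0)·I) = n − 1 = 3

Summary:
  λ = 0: algebraic multiplicity = 4, geometric multiplicity = 3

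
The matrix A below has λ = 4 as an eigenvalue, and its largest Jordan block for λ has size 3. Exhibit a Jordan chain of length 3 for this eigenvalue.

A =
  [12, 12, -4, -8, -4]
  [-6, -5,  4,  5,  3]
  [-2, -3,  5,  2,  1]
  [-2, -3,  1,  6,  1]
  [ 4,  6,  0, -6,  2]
A Jordan chain for λ = 4 of length 3:
v_1 = (4, -3, -1, -1, 2)ᵀ
v_2 = (-4, 4, 1, 1, 0)ᵀ
v_3 = (0, 0, 1, 0, 0)ᵀ

Let N = A − (4)·I. We want v_3 with N^3 v_3 = 0 but N^2 v_3 ≠ 0; then v_{j-1} := N · v_j for j = 3, …, 2.

Pick v_3 = (0, 0, 1, 0, 0)ᵀ.
Then v_2 = N · v_3 = (-4, 4, 1, 1, 0)ᵀ.
Then v_1 = N · v_2 = (4, -3, -1, -1, 2)ᵀ.

Sanity check: (A − (4)·I) v_1 = (0, 0, 0, 0, 0)ᵀ = 0. ✓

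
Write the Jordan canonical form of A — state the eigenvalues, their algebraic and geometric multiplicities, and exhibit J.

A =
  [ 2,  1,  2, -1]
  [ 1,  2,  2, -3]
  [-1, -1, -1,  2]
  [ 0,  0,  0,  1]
J_2(1) ⊕ J_2(1)

The characteristic polynomial is
  det(x·I − A) = x^4 - 4*x^3 + 6*x^2 - 4*x + 1 = (x - 1)^4

Eigenvalues and multiplicities (the geometric multiplicity of λ is n − rank(A − λI), which equals the number of Jordan blocks for λ):
  λ = 1: algebraic multiplicity = 4, geometric multiplicity = 2

Determining the block sizes for each eigenvalue:
  λ = 1: with am = 4 and gm = 2, the partition is not yet determined (e.g. several partitions of 4 into 2 parts exist). Let N = A − (1)·I. Computing rank(N^1) = 2, rank(N^2) = 0; the number of blocks of size ≥ j is rank(N^{j−1}) − rank(N^j), giving [2, 2]. So we have 2 block(s) of size 2 → block sizes [2, 2]

Assembling the blocks gives a Jordan form
J =
  [1, 1, 0, 0]
  [0, 1, 0, 0]
  [0, 0, 1, 1]
  [0, 0, 0, 1]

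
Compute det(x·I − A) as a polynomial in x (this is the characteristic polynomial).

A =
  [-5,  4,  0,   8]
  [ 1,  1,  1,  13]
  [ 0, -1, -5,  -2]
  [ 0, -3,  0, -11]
x^4 + 20*x^3 + 150*x^2 + 500*x + 625

Expanding det(x·I − A) (e.g. by cofactor expansion or by noting that A is similar to its Jordan form J, which has the same characteristic polynomial as A) gives
  χ_A(x) = x^4 + 20*x^3 + 150*x^2 + 500*x + 625
which factors as (x + 5)^4. The eigenvalues (with algebraic multiplicities) are λ = -5 with multiplicity 4.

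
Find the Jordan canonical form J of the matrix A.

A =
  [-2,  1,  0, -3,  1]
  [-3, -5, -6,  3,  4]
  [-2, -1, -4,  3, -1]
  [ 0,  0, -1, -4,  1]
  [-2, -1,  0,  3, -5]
J_3(-4) ⊕ J_2(-4)

The characteristic polynomial is
  det(x·I − A) = x^5 + 20*x^4 + 160*x^3 + 640*x^2 + 1280*x + 1024 = (x + 4)^5

Eigenvalues and multiplicities (the geometric multiplicity of λ is n − rank(A − λI), which equals the number of Jordan blocks for λ):
  λ = -4: algebraic multiplicity = 5, geometric multiplicity = 2

Determining the block sizes for each eigenvalue:
  λ = -4: with am = 5 and gm = 2, the partition is not yet determined (e.g. several partitions of 5 into 2 parts exist). Let N = A − (-4)·I. Computing rank(N^1) = 3, rank(N^2) = 1, rank(N^3) = 0; the number of blocks of size ≥ j is rank(N^{j−1}) − rank(N^j), giving [2, 2, 1]. So we have 1 block(s) of size 3, 1 block(s) of size 2 → block sizes [3, 2]

Assembling the blocks gives a Jordan form
J =
  [-4,  1,  0,  0,  0]
  [ 0, -4,  1,  0,  0]
  [ 0,  0, -4,  0,  0]
  [ 0,  0,  0, -4,  1]
  [ 0,  0,  0,  0, -4]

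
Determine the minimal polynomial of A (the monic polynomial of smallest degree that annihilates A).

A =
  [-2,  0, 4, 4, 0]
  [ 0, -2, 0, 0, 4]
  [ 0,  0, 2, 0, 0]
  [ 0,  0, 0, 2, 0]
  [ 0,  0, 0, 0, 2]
x^2 - 4

The characteristic polynomial is χ_A(x) = (x - 2)^3*(x + 2)^2, so the eigenvalues are known. The minimal polynomial is
  m_A(x) = Π_λ (x − λ)^{k_λ}
where k_λ is the size of the *largest* Jordan block for λ (equivalently, the smallest k with (A − λI)^k v = 0 for every generalised eigenvector v of λ).

  λ = -2: largest Jordan block has size 1, contributing (x + 2)
  λ = 2: largest Jordan block has size 1, contributing (x − 2)

So m_A(x) = (x - 2)*(x + 2) = x^2 - 4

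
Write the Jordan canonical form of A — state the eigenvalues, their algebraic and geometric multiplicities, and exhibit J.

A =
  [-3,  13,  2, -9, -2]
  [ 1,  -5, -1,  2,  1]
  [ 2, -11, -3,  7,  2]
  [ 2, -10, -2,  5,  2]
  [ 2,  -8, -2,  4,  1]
J_3(-1) ⊕ J_1(-1) ⊕ J_1(-1)

The characteristic polynomial is
  det(x·I − A) = x^5 + 5*x^4 + 10*x^3 + 10*x^2 + 5*x + 1 = (x + 1)^5

Eigenvalues and multiplicities (the geometric multiplicity of λ is n − rank(A − λI), which equals the number of Jordan blocks for λ):
  λ = -1: algebraic multiplicity = 5, geometric multiplicity = 3

Determining the block sizes for each eigenvalue:
  λ = -1: with am = 5 and gm = 3, the partition is not yet determined (e.g. several partitions of 5 into 3 parts exist). Let N = A − (-1)·I. Computing rank(N^1) = 2, rank(N^2) = 1, rank(N^3) = 0; the number of blocks of size ≥ j is rank(N^{j−1}) − rank(N^j), giving [3, 1, 1]. So we have 1 block(s) of size 3, 2 block(s) of size 1 → block sizes [3, 1, 1]

Assembling the blocks gives a Jordan form
J =
  [-1,  1,  0,  0,  0]
  [ 0, -1,  1,  0,  0]
  [ 0,  0, -1,  0,  0]
  [ 0,  0,  0, -1,  0]
  [ 0,  0,  0,  0, -1]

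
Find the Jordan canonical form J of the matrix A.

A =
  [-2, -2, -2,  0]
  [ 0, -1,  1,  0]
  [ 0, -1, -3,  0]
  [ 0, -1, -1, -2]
J_2(-2) ⊕ J_1(-2) ⊕ J_1(-2)

The characteristic polynomial is
  det(x·I − A) = x^4 + 8*x^3 + 24*x^2 + 32*x + 16 = (x + 2)^4

Eigenvalues and multiplicities (the geometric multiplicity of λ is n − rank(A − λI), which equals the number of Jordan blocks for λ):
  λ = -2: algebraic multiplicity = 4, geometric multiplicity = 3

Determining the block sizes for each eigenvalue:
  λ = -2: 3 blocks summing to 4 forces exactly one block of size 2 and the rest size 1 → block sizes [2, 1, 1]

Assembling the blocks gives a Jordan form
J =
  [-2,  1,  0,  0]
  [ 0, -2,  0,  0]
  [ 0,  0, -2,  0]
  [ 0,  0,  0, -2]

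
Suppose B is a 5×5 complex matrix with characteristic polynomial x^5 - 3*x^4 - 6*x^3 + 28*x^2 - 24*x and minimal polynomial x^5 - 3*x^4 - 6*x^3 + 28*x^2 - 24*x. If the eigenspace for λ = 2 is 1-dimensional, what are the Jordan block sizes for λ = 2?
Block sizes for λ = 2: [3]

Step 1 — from the characteristic polynomial, algebraic multiplicity of λ = 2 is 3. From dim ker(B − (2)·I) = 1, there are exactly 1 Jordan blocks for λ = 2.
Step 2 — from the minimal polynomial, the factor (x − 2)^3 tells us the largest block for λ = 2 has size 3.
Step 3 — with total size 3, 1 blocks, and largest block 3, the block sizes (in nonincreasing order) are [3].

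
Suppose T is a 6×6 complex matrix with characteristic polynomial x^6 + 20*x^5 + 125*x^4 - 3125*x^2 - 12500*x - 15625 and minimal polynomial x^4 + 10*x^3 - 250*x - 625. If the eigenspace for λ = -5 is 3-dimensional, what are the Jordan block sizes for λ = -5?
Block sizes for λ = -5: [3, 1, 1]

Step 1 — from the characteristic polynomial, algebraic multiplicity of λ = -5 is 5. From dim ker(T − (-5)·I) = 3, there are exactly 3 Jordan blocks for λ = -5.
Step 2 — from the minimal polynomial, the factor (x + 5)^3 tells us the largest block for λ = -5 has size 3.
Step 3 — with total size 5, 3 blocks, and largest block 3, the block sizes (in nonincreasing order) are [3, 1, 1].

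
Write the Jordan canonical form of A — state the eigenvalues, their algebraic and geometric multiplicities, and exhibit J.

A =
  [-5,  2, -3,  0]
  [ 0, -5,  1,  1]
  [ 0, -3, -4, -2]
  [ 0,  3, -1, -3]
J_3(-5) ⊕ J_1(-2)

The characteristic polynomial is
  det(x·I − A) = x^4 + 17*x^3 + 105*x^2 + 275*x + 250 = (x + 2)*(x + 5)^3

Eigenvalues and multiplicities (the geometric multiplicity of λ is n − rank(A − λI), which equals the number of Jordan blocks for λ):
  λ = -5: algebraic multiplicity = 3, geometric multiplicity = 1
  λ = -2: algebraic multiplicity = 1, geometric multiplicity = 1

Determining the block sizes for each eigenvalue:
  λ = -5: one block (gm = 1), so the single block has size am = 3 → block sizes [3]
  λ = -2: one block (gm = 1), so the single block has size am = 1 → block sizes [1]

Assembling the blocks gives a Jordan form
J =
  [-5,  1,  0,  0]
  [ 0, -5,  1,  0]
  [ 0,  0, -5,  0]
  [ 0,  0,  0, -2]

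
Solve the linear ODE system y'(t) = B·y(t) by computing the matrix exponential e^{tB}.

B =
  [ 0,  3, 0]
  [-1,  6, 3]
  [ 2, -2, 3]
e^{tB} =
  [3*t^2*exp(3*t) - 3*t*exp(3*t) + exp(3*t), 3*t*exp(3*t), 9*t^2*exp(3*t)/2]
  [3*t^2*exp(3*t) - t*exp(3*t), 3*t*exp(3*t) + exp(3*t), 9*t^2*exp(3*t)/2 + 3*t*exp(3*t)]
  [-2*t^2*exp(3*t) + 2*t*exp(3*t), -2*t*exp(3*t), -3*t^2*exp(3*t) + exp(3*t)]

Strategy: write B = P · J · P⁻¹ where J is a Jordan canonical form, so e^{tB} = P · e^{tJ} · P⁻¹, and e^{tJ} can be computed block-by-block.

B has Jordan form
J =
  [3, 1, 0]
  [0, 3, 1]
  [0, 0, 3]
(up to reordering of blocks).

Per-block formulas:
  For a 3×3 Jordan block J_3(3): exp(t · J_3(3)) = e^(3t)·(I + t·N + (t^2/2)·N^2), where N is the 3×3 nilpotent shift.

After assembling e^{tJ} and conjugating by P, we get:

e^{tB} =
  [3*t^2*exp(3*t) - 3*t*exp(3*t) + exp(3*t), 3*t*exp(3*t), 9*t^2*exp(3*t)/2]
  [3*t^2*exp(3*t) - t*exp(3*t), 3*t*exp(3*t) + exp(3*t), 9*t^2*exp(3*t)/2 + 3*t*exp(3*t)]
  [-2*t^2*exp(3*t) + 2*t*exp(3*t), -2*t*exp(3*t), -3*t^2*exp(3*t) + exp(3*t)]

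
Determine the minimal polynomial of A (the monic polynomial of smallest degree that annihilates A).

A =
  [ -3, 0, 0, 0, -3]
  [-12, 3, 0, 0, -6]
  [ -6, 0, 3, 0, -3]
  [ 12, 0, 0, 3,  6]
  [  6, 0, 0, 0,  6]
x^2 - 3*x

The characteristic polynomial is χ_A(x) = x*(x - 3)^4, so the eigenvalues are known. The minimal polynomial is
  m_A(x) = Π_λ (x − λ)^{k_λ}
where k_λ is the size of the *largest* Jordan block for λ (equivalently, the smallest k with (A − λI)^k v = 0 for every generalised eigenvector v of λ).

  λ = 0: largest Jordan block has size 1, contributing (x − 0)
  λ = 3: largest Jordan block has size 1, contributing (x − 3)

So m_A(x) = x*(x - 3) = x^2 - 3*x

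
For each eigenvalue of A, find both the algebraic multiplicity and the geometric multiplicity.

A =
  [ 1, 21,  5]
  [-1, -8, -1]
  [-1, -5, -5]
λ = -4: alg = 3, geom = 1

Step 1 — factor the characteristic polynomial to read off the algebraic multiplicities:
  χ_A(x) = (x + 4)^3

Step 2 — compute geometric multiplicities via the rank-nullity identity g(λ) = n − rank(A − λI):
  rank(A − (-4)·I) = 2, so dim ker(A − (-4)·I) = n − 2 = 1

Summary:
  λ = -4: algebraic multiplicity = 3, geometric multiplicity = 1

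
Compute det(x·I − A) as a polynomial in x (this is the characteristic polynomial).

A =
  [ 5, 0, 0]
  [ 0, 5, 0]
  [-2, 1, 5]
x^3 - 15*x^2 + 75*x - 125

Expanding det(x·I − A) (e.g. by cofactor expansion or by noting that A is similar to its Jordan form J, which has the same characteristic polynomial as A) gives
  χ_A(x) = x^3 - 15*x^2 + 75*x - 125
which factors as (x - 5)^3. The eigenvalues (with algebraic multiplicities) are λ = 5 with multiplicity 3.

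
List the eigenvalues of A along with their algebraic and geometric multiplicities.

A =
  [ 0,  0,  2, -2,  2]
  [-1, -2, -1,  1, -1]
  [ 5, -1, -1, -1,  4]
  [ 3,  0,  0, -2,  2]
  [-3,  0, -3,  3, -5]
λ = -2: alg = 5, geom = 2

Step 1 — factor the characteristic polynomial to read off the algebraic multiplicities:
  χ_A(x) = (x + 2)^5

Step 2 — compute geometric multiplicities via the rank-nullity identity g(λ) = n − rank(A − λI):
  rank(A − (-2)·I) = 3, so dim ker(A − (-2)·I) = n − 3 = 2

Summary:
  λ = -2: algebraic multiplicity = 5, geometric multiplicity = 2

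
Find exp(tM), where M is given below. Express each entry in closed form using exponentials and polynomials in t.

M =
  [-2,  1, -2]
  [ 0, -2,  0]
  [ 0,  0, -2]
e^{tM} =
  [exp(-2*t), t*exp(-2*t), -2*t*exp(-2*t)]
  [0, exp(-2*t), 0]
  [0, 0, exp(-2*t)]

Strategy: write M = P · J · P⁻¹ where J is a Jordan canonical form, so e^{tM} = P · e^{tJ} · P⁻¹, and e^{tJ} can be computed block-by-block.

M has Jordan form
J =
  [-2,  1,  0]
  [ 0, -2,  0]
  [ 0,  0, -2]
(up to reordering of blocks).

Per-block formulas:
  For a 1×1 block at λ = -2: exp(t · [-2]) = [e^(-2t)].
  For a 2×2 Jordan block J_2(-2): exp(t · J_2(-2)) = e^(-2t)·(I + t·N), where N is the 2×2 nilpotent shift.

After assembling e^{tJ} and conjugating by P, we get:

e^{tM} =
  [exp(-2*t), t*exp(-2*t), -2*t*exp(-2*t)]
  [0, exp(-2*t), 0]
  [0, 0, exp(-2*t)]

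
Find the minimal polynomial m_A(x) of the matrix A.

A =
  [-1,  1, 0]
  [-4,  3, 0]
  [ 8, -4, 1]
x^2 - 2*x + 1

The characteristic polynomial is χ_A(x) = (x - 1)^3, so the eigenvalues are known. The minimal polynomial is
  m_A(x) = Π_λ (x − λ)^{k_λ}
where k_λ is the size of the *largest* Jordan block for λ (equivalently, the smallest k with (A − λI)^k v = 0 for every generalised eigenvector v of λ).

  λ = 1: largest Jordan block has size 2, contributing (x − 1)^2

So m_A(x) = (x - 1)^2 = x^2 - 2*x + 1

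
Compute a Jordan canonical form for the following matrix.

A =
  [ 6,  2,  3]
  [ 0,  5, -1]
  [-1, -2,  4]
J_3(5)

The characteristic polynomial is
  det(x·I − A) = x^3 - 15*x^2 + 75*x - 125 = (x - 5)^3

Eigenvalues and multiplicities (the geometric multiplicity of λ is n − rank(A − λI), which equals the number of Jordan blocks for λ):
  λ = 5: algebraic multiplicity = 3, geometric multiplicity = 1

Determining the block sizes for each eigenvalue:
  λ = 5: one block (gm = 1), so the single block has size am = 3 → block sizes [3]

Assembling the blocks gives a Jordan form
J =
  [5, 1, 0]
  [0, 5, 1]
  [0, 0, 5]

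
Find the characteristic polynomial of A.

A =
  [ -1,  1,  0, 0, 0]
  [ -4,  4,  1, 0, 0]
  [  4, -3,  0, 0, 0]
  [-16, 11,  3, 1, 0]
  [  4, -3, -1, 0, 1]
x^5 - 5*x^4 + 10*x^3 - 10*x^2 + 5*x - 1

Expanding det(x·I − A) (e.g. by cofactor expansion or by noting that A is similar to its Jordan form J, which has the same characteristic polynomial as A) gives
  χ_A(x) = x^5 - 5*x^4 + 10*x^3 - 10*x^2 + 5*x - 1
which factors as (x - 1)^5. The eigenvalues (with algebraic multiplicities) are λ = 1 with multiplicity 5.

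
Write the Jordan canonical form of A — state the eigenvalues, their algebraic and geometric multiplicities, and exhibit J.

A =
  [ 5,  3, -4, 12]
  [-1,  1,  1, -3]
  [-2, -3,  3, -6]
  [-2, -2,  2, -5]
J_3(1) ⊕ J_1(1)

The characteristic polynomial is
  det(x·I − A) = x^4 - 4*x^3 + 6*x^2 - 4*x + 1 = (x - 1)^4

Eigenvalues and multiplicities (the geometric multiplicity of λ is n − rank(A − λI), which equals the number of Jordan blocks for λ):
  λ = 1: algebraic multiplicity = 4, geometric multiplicity = 2

Determining the block sizes for each eigenvalue:
  λ = 1: with am = 4 and gm = 2, the partition is not yet determined (e.g. several partitions of 4 into 2 parts exist). Let N = A − (1)·I. Computing rank(N^1) = 2, rank(N^2) = 1, rank(N^3) = 0; the number of blocks of size ≥ j is rank(N^{j−1}) − rank(N^j), giving [2, 1, 1]. So we have 1 block(s) of size 3, 1 block(s) of size 1 → block sizes [3, 1]

Assembling the blocks gives a Jordan form
J =
  [1, 1, 0, 0]
  [0, 1, 1, 0]
  [0, 0, 1, 0]
  [0, 0, 0, 1]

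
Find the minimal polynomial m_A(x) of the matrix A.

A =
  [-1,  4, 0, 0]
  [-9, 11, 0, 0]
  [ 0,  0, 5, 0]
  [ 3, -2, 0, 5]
x^2 - 10*x + 25

The characteristic polynomial is χ_A(x) = (x - 5)^4, so the eigenvalues are known. The minimal polynomial is
  m_A(x) = Π_λ (x − λ)^{k_λ}
where k_λ is the size of the *largest* Jordan block for λ (equivalently, the smallest k with (A − λI)^k v = 0 for every generalised eigenvector v of λ).

  λ = 5: largest Jordan block has size 2, contributing (x − 5)^2

So m_A(x) = (x - 5)^2 = x^2 - 10*x + 25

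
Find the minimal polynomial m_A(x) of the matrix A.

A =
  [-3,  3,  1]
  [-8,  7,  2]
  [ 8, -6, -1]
x^2 - 2*x + 1

The characteristic polynomial is χ_A(x) = (x - 1)^3, so the eigenvalues are known. The minimal polynomial is
  m_A(x) = Π_λ (x − λ)^{k_λ}
where k_λ is the size of the *largest* Jordan block for λ (equivalently, the smallest k with (A − λI)^k v = 0 for every generalised eigenvector v of λ).

  λ = 1: largest Jordan block has size 2, contributing (x − 1)^2

So m_A(x) = (x - 1)^2 = x^2 - 2*x + 1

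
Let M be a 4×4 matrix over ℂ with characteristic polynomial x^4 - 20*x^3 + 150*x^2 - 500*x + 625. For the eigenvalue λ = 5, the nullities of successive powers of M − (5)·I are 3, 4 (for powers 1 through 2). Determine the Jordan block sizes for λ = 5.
Block sizes for λ = 5: [2, 1, 1]

From the dimensions of kernels of powers, the number of Jordan blocks of size at least j is d_j − d_{j−1} where d_j = dim ker(N^j) (with d_0 = 0). Computing the differences gives [3, 1].
The number of blocks of size exactly k is (#blocks of size ≥ k) − (#blocks of size ≥ k + 1), so the partition is: 2 block(s) of size 1, 1 block(s) of size 2.
In nonincreasing order the block sizes are [2, 1, 1].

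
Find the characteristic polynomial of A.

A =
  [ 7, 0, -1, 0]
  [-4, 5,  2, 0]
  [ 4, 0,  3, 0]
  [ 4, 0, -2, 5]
x^4 - 20*x^3 + 150*x^2 - 500*x + 625

Expanding det(x·I − A) (e.g. by cofactor expansion or by noting that A is similar to its Jordan form J, which has the same characteristic polynomial as A) gives
  χ_A(x) = x^4 - 20*x^3 + 150*x^2 - 500*x + 625
which factors as (x - 5)^4. The eigenvalues (with algebraic multiplicities) are λ = 5 with multiplicity 4.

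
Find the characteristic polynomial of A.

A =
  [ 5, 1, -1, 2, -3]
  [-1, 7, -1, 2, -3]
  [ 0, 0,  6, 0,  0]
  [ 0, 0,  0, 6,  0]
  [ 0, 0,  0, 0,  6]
x^5 - 30*x^4 + 360*x^3 - 2160*x^2 + 6480*x - 7776

Expanding det(x·I − A) (e.g. by cofactor expansion or by noting that A is similar to its Jordan form J, which has the same characteristic polynomial as A) gives
  χ_A(x) = x^5 - 30*x^4 + 360*x^3 - 2160*x^2 + 6480*x - 7776
which factors as (x - 6)^5. The eigenvalues (with algebraic multiplicities) are λ = 6 with multiplicity 5.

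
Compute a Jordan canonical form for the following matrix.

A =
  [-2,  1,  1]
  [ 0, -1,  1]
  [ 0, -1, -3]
J_2(-2) ⊕ J_1(-2)

The characteristic polynomial is
  det(x·I − A) = x^3 + 6*x^2 + 12*x + 8 = (x + 2)^3

Eigenvalues and multiplicities (the geometric multiplicity of λ is n − rank(A − λI), which equals the number of Jordan blocks for λ):
  λ = -2: algebraic multiplicity = 3, geometric multiplicity = 2

Determining the block sizes for each eigenvalue:
  λ = -2: 2 blocks summing to 3 forces exactly one block of size 2 and the rest size 1 → block sizes [2, 1]

Assembling the blocks gives a Jordan form
J =
  [-2,  1,  0]
  [ 0, -2,  0]
  [ 0,  0, -2]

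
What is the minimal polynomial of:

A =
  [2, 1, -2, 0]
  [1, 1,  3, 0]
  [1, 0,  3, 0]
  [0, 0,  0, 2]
x^3 - 6*x^2 + 12*x - 8

The characteristic polynomial is χ_A(x) = (x - 2)^4, so the eigenvalues are known. The minimal polynomial is
  m_A(x) = Π_λ (x − λ)^{k_λ}
where k_λ is the size of the *largest* Jordan block for λ (equivalently, the smallest k with (A − λI)^k v = 0 for every generalised eigenvector v of λ).

  λ = 2: largest Jordan block has size 3, contributing (x − 2)^3

So m_A(x) = (x - 2)^3 = x^3 - 6*x^2 + 12*x - 8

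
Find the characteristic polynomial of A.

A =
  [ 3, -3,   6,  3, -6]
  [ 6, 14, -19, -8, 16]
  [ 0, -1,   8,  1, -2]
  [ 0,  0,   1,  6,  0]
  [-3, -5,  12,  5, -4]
x^5 - 27*x^4 + 288*x^3 - 1512*x^2 + 3888*x - 3888

Expanding det(x·I − A) (e.g. by cofactor expansion or by noting that A is similar to its Jordan form J, which has the same characteristic polynomial as A) gives
  χ_A(x) = x^5 - 27*x^4 + 288*x^3 - 1512*x^2 + 3888*x - 3888
which factors as (x - 6)^4*(x - 3). The eigenvalues (with algebraic multiplicities) are λ = 3 with multiplicity 1, λ = 6 with multiplicity 4.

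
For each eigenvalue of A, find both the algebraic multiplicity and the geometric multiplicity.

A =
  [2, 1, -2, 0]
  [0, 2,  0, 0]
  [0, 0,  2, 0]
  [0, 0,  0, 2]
λ = 2: alg = 4, geom = 3

Step 1 — factor the characteristic polynomial to read off the algebraic multiplicities:
  χ_A(x) = (x - 2)^4

Step 2 — compute geometric multiplicities via the rank-nullity identity g(λ) = n − rank(A − λI):
  rank(A − (2)·I) = 1, so dim ker(A − (2)·I) = n − 1 = 3

Summary:
  λ = 2: algebraic multiplicity = 4, geometric multiplicity = 3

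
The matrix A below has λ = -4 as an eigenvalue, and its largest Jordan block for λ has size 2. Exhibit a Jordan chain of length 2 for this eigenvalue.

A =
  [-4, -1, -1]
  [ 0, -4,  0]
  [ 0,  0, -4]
A Jordan chain for λ = -4 of length 2:
v_1 = (-1, 0, 0)ᵀ
v_2 = (0, 1, 0)ᵀ

Let N = A − (-4)·I. We want v_2 with N^2 v_2 = 0 but N^1 v_2 ≠ 0; then v_{j-1} := N · v_j for j = 2, …, 2.

Pick v_2 = (0, 1, 0)ᵀ.
Then v_1 = N · v_2 = (-1, 0, 0)ᵀ.

Sanity check: (A − (-4)·I) v_1 = (0, 0, 0)ᵀ = 0. ✓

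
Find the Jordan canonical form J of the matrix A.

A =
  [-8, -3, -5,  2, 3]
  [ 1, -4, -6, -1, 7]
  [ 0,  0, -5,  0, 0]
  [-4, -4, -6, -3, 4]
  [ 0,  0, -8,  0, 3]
J_3(-5) ⊕ J_1(-5) ⊕ J_1(3)

The characteristic polynomial is
  det(x·I − A) = x^5 + 17*x^4 + 90*x^3 + 50*x^2 - 875*x - 1875 = (x - 3)*(x + 5)^4

Eigenvalues and multiplicities (the geometric multiplicity of λ is n − rank(A − λI), which equals the number of Jordan blocks for λ):
  λ = -5: algebraic multiplicity = 4, geometric multiplicity = 2
  λ = 3: algebraic multiplicity = 1, geometric multiplicity = 1

Determining the block sizes for each eigenvalue:
  λ = -5: with am = 4 and gm = 2, the partition is not yet determined (e.g. several partitions of 4 into 2 parts exist). Let N = A − (-5)·I. Computing rank(N^1) = 3, rank(N^2) = 2, rank(N^3) = 1; the number of blocks of size ≥ j is rank(N^{j−1}) − rank(N^j), giving [2, 1, 1]. So we have 1 block(s) of size 3, 1 block(s) of size 1 → block sizes [3, 1]
  λ = 3: one block (gm = 1), so the single block has size am = 1 → block sizes [1]

Assembling the blocks gives a Jordan form
J =
  [-5,  1,  0,  0, 0]
  [ 0, -5,  1,  0, 0]
  [ 0,  0, -5,  0, 0]
  [ 0,  0,  0, -5, 0]
  [ 0,  0,  0,  0, 3]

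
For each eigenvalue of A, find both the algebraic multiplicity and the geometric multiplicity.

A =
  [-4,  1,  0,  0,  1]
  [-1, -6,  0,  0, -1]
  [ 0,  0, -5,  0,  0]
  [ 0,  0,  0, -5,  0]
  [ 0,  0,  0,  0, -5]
λ = -5: alg = 5, geom = 4

Step 1 — factor the characteristic polynomial to read off the algebraic multiplicities:
  χ_A(x) = (x + 5)^5

Step 2 — compute geometric multiplicities via the rank-nullity identity g(λ) = n − rank(A − λI):
  rank(A − (-5)·I) = 1, so dim ker(A − (-5)·I) = n − 1 = 4

Summary:
  λ = -5: algebraic multiplicity = 5, geometric multiplicity = 4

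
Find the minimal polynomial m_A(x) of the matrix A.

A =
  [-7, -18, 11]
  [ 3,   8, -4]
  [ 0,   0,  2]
x^3 - 3*x^2 + 4

The characteristic polynomial is χ_A(x) = (x - 2)^2*(x + 1), so the eigenvalues are known. The minimal polynomial is
  m_A(x) = Π_λ (x − λ)^{k_λ}
where k_λ is the size of the *largest* Jordan block for λ (equivalently, the smallest k with (A − λI)^k v = 0 for every generalised eigenvector v of λ).

  λ = -1: largest Jordan block has size 1, contributing (x + 1)
  λ = 2: largest Jordan block has size 2, contributing (x − 2)^2

So m_A(x) = (x - 2)^2*(x + 1) = x^3 - 3*x^2 + 4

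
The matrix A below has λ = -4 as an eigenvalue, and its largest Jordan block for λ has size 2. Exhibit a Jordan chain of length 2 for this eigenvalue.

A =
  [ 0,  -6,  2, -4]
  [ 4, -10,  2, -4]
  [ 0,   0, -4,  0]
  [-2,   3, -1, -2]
A Jordan chain for λ = -4 of length 2:
v_1 = (4, 4, 0, -2)ᵀ
v_2 = (1, 0, 0, 0)ᵀ

Let N = A − (-4)·I. We want v_2 with N^2 v_2 = 0 but N^1 v_2 ≠ 0; then v_{j-1} := N · v_j for j = 2, …, 2.

Pick v_2 = (1, 0, 0, 0)ᵀ.
Then v_1 = N · v_2 = (4, 4, 0, -2)ᵀ.

Sanity check: (A − (-4)·I) v_1 = (0, 0, 0, 0)ᵀ = 0. ✓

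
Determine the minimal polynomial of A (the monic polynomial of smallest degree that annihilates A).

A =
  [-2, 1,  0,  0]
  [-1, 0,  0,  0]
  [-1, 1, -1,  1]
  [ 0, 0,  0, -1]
x^2 + 2*x + 1

The characteristic polynomial is χ_A(x) = (x + 1)^4, so the eigenvalues are known. The minimal polynomial is
  m_A(x) = Π_λ (x − λ)^{k_λ}
where k_λ is the size of the *largest* Jordan block for λ (equivalently, the smallest k with (A − λI)^k v = 0 for every generalised eigenvector v of λ).

  λ = -1: largest Jordan block has size 2, contributing (x + 1)^2

So m_A(x) = (x + 1)^2 = x^2 + 2*x + 1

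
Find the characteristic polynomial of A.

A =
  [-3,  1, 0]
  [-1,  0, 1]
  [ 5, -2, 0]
x^3 + 3*x^2 + 3*x + 1

Expanding det(x·I − A) (e.g. by cofactor expansion or by noting that A is similar to its Jordan form J, which has the same characteristic polynomial as A) gives
  χ_A(x) = x^3 + 3*x^2 + 3*x + 1
which factors as (x + 1)^3. The eigenvalues (with algebraic multiplicities) are λ = -1 with multiplicity 3.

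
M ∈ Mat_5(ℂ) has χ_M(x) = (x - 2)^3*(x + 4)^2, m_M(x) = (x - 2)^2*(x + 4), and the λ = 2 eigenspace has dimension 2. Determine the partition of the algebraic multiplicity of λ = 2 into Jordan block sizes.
Block sizes for λ = 2: [2, 1]

Step 1 — from the characteristic polynomial, algebraic multiplicity of λ = 2 is 3. From dim ker(M − (2)·I) = 2, there are exactly 2 Jordan blocks for λ = 2.
Step 2 — from the minimal polynomial, the factor (x − 2)^2 tells us the largest block for λ = 2 has size 2.
Step 3 — with total size 3, 2 blocks, and largest block 2, the block sizes (in nonincreasing order) are [2, 1].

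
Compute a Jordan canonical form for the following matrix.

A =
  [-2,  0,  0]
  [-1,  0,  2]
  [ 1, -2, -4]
J_2(-2) ⊕ J_1(-2)

The characteristic polynomial is
  det(x·I − A) = x^3 + 6*x^2 + 12*x + 8 = (x + 2)^3

Eigenvalues and multiplicities (the geometric multiplicity of λ is n − rank(A − λI), which equals the number of Jordan blocks for λ):
  λ = -2: algebraic multiplicity = 3, geometric multiplicity = 2

Determining the block sizes for each eigenvalue:
  λ = -2: 2 blocks summing to 3 forces exactly one block of size 2 and the rest size 1 → block sizes [2, 1]

Assembling the blocks gives a Jordan form
J =
  [-2,  1,  0]
  [ 0, -2,  0]
  [ 0,  0, -2]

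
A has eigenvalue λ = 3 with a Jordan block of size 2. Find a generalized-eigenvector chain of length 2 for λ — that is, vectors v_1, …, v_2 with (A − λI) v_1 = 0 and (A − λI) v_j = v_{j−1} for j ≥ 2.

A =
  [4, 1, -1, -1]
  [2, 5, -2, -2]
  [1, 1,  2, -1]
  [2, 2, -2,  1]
A Jordan chain for λ = 3 of length 2:
v_1 = (1, 2, 1, 2)ᵀ
v_2 = (1, 0, 0, 0)ᵀ

Let N = A − (3)·I. We want v_2 with N^2 v_2 = 0 but N^1 v_2 ≠ 0; then v_{j-1} := N · v_j for j = 2, …, 2.

Pick v_2 = (1, 0, 0, 0)ᵀ.
Then v_1 = N · v_2 = (1, 2, 1, 2)ᵀ.

Sanity check: (A − (3)·I) v_1 = (0, 0, 0, 0)ᵀ = 0. ✓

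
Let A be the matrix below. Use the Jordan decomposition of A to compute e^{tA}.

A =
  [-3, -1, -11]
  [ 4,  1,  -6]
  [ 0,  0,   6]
e^{tA} =
  [-2*t*exp(-t) + exp(-t), -t*exp(-t), -4*t*exp(-t) - exp(6*t) + exp(-t)]
  [4*t*exp(-t), 2*t*exp(-t) + exp(-t), 8*t*exp(-t) - 2*exp(6*t) + 2*exp(-t)]
  [0, 0, exp(6*t)]

Strategy: write A = P · J · P⁻¹ where J is a Jordan canonical form, so e^{tA} = P · e^{tJ} · P⁻¹, and e^{tJ} can be computed block-by-block.

A has Jordan form
J =
  [-1,  1, 0]
  [ 0, -1, 0]
  [ 0,  0, 6]
(up to reordering of blocks).

Per-block formulas:
  For a 1×1 block at λ = 6: exp(t · [6]) = [e^(6t)].
  For a 2×2 Jordan block J_2(-1): exp(t · J_2(-1)) = e^(-1t)·(I + t·N), where N is the 2×2 nilpotent shift.

After assembling e^{tJ} and conjugating by P, we get:

e^{tA} =
  [-2*t*exp(-t) + exp(-t), -t*exp(-t), -4*t*exp(-t) - exp(6*t) + exp(-t)]
  [4*t*exp(-t), 2*t*exp(-t) + exp(-t), 8*t*exp(-t) - 2*exp(6*t) + 2*exp(-t)]
  [0, 0, exp(6*t)]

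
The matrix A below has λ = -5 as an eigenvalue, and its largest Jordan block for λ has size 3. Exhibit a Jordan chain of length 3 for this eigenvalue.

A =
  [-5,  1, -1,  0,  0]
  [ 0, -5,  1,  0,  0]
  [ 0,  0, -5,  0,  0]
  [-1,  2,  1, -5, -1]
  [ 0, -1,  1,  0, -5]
A Jordan chain for λ = -5 of length 3:
v_1 = (1, 0, 0, 2, -1)ᵀ
v_2 = (-1, 1, 0, 1, 1)ᵀ
v_3 = (0, 0, 1, 0, 0)ᵀ

Let N = A − (-5)·I. We want v_3 with N^3 v_3 = 0 but N^2 v_3 ≠ 0; then v_{j-1} := N · v_j for j = 3, …, 2.

Pick v_3 = (0, 0, 1, 0, 0)ᵀ.
Then v_2 = N · v_3 = (-1, 1, 0, 1, 1)ᵀ.
Then v_1 = N · v_2 = (1, 0, 0, 2, -1)ᵀ.

Sanity check: (A − (-5)·I) v_1 = (0, 0, 0, 0, 0)ᵀ = 0. ✓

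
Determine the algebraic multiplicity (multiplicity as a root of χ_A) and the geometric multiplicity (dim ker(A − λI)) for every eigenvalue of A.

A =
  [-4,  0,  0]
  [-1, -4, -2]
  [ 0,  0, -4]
λ = -4: alg = 3, geom = 2

Step 1 — factor the characteristic polynomial to read off the algebraic multiplicities:
  χ_A(x) = (x + 4)^3

Step 2 — compute geometric multiplicities via the rank-nullity identity g(λ) = n − rank(A − λI):
  rank(A − (-4)·I) = 1, so dim ker(A − (-4)·I) = n − 1 = 2

Summary:
  λ = -4: algebraic multiplicity = 3, geometric multiplicity = 2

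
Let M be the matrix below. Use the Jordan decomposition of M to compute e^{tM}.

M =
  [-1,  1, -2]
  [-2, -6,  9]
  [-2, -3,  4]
e^{tM} =
  [t^2*exp(-t) + exp(-t), t^2*exp(-t)/2 + t*exp(-t), -t^2*exp(-t)/2 - 2*t*exp(-t)]
  [-4*t^2*exp(-t) - 2*t*exp(-t), -2*t^2*exp(-t) - 5*t*exp(-t) + exp(-t), 2*t^2*exp(-t) + 9*t*exp(-t)]
  [-2*t^2*exp(-t) - 2*t*exp(-t), -t^2*exp(-t) - 3*t*exp(-t), t^2*exp(-t) + 5*t*exp(-t) + exp(-t)]

Strategy: write M = P · J · P⁻¹ where J is a Jordan canonical form, so e^{tM} = P · e^{tJ} · P⁻¹, and e^{tJ} can be computed block-by-block.

M has Jordan form
J =
  [-1,  1,  0]
  [ 0, -1,  1]
  [ 0,  0, -1]
(up to reordering of blocks).

Per-block formulas:
  For a 3×3 Jordan block J_3(-1): exp(t · J_3(-1)) = e^(-1t)·(I + t·N + (t^2/2)·N^2), where N is the 3×3 nilpotent shift.

After assembling e^{tJ} and conjugating by P, we get:

e^{tM} =
  [t^2*exp(-t) + exp(-t), t^2*exp(-t)/2 + t*exp(-t), -t^2*exp(-t)/2 - 2*t*exp(-t)]
  [-4*t^2*exp(-t) - 2*t*exp(-t), -2*t^2*exp(-t) - 5*t*exp(-t) + exp(-t), 2*t^2*exp(-t) + 9*t*exp(-t)]
  [-2*t^2*exp(-t) - 2*t*exp(-t), -t^2*exp(-t) - 3*t*exp(-t), t^2*exp(-t) + 5*t*exp(-t) + exp(-t)]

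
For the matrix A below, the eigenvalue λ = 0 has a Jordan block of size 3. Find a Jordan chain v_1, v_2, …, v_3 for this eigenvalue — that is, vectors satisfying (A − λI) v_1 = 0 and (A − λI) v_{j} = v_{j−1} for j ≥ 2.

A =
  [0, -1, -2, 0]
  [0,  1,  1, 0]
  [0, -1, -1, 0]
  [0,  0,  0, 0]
A Jordan chain for λ = 0 of length 3:
v_1 = (1, 0, 0, 0)ᵀ
v_2 = (-1, 1, -1, 0)ᵀ
v_3 = (0, 1, 0, 0)ᵀ

Let N = A − (0)·I. We want v_3 with N^3 v_3 = 0 but N^2 v_3 ≠ 0; then v_{j-1} := N · v_j for j = 3, …, 2.

Pick v_3 = (0, 1, 0, 0)ᵀ.
Then v_2 = N · v_3 = (-1, 1, -1, 0)ᵀ.
Then v_1 = N · v_2 = (1, 0, 0, 0)ᵀ.

Sanity check: (A − (0)·I) v_1 = (0, 0, 0, 0)ᵀ = 0. ✓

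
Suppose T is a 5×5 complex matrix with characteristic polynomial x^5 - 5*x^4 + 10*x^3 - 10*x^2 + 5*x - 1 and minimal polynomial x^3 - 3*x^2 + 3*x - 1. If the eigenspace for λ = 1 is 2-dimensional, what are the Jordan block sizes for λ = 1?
Block sizes for λ = 1: [3, 2]

Step 1 — from the characteristic polynomial, algebraic multiplicity of λ = 1 is 5. From dim ker(T − (1)·I) = 2, there are exactly 2 Jordan blocks for λ = 1.
Step 2 — from the minimal polynomial, the factor (x − 1)^3 tells us the largest block for λ = 1 has size 3.
Step 3 — with total size 5, 2 blocks, and largest block 3, the block sizes (in nonincreasing order) are [3, 2].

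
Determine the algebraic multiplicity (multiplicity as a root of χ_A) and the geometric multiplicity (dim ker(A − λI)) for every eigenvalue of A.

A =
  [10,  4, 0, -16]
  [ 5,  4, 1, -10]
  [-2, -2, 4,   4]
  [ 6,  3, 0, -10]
λ = 2: alg = 4, geom = 2

Step 1 — factor the characteristic polynomial to read off the algebraic multiplicities:
  χ_A(x) = (x - 2)^4

Step 2 — compute geometric multiplicities via the rank-nullity identity g(λ) = n − rank(A − λI):
  rank(A − (2)·I) = 2, so dim ker(A − (2)·I) = n − 2 = 2

Summary:
  λ = 2: algebraic multiplicity = 4, geometric multiplicity = 2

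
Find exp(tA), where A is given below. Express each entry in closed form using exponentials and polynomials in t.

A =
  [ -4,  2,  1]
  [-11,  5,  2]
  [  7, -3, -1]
e^{tA} =
  [t^2/2 - 4*t + 1, -t^2/2 + 2*t, -t^2/2 + t]
  [3*t^2/2 - 11*t, -3*t^2/2 + 5*t + 1, -3*t^2/2 + 2*t]
  [-t^2 + 7*t, t^2 - 3*t, t^2 - t + 1]

Strategy: write A = P · J · P⁻¹ where J is a Jordan canonical form, so e^{tA} = P · e^{tJ} · P⁻¹, and e^{tJ} can be computed block-by-block.

A has Jordan form
J =
  [0, 1, 0]
  [0, 0, 1]
  [0, 0, 0]
(up to reordering of blocks).

Per-block formulas:
  For a 3×3 Jordan block J_3(0): exp(t · J_3(0)) = e^(0t)·(I + t·N + (t^2/2)·N^2), where N is the 3×3 nilpotent shift.

After assembling e^{tJ} and conjugating by P, we get:

e^{tA} =
  [t^2/2 - 4*t + 1, -t^2/2 + 2*t, -t^2/2 + t]
  [3*t^2/2 - 11*t, -3*t^2/2 + 5*t + 1, -3*t^2/2 + 2*t]
  [-t^2 + 7*t, t^2 - 3*t, t^2 - t + 1]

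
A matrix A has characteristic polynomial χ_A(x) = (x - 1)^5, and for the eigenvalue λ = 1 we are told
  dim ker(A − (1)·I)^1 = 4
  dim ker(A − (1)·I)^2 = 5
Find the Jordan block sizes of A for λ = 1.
Block sizes for λ = 1: [2, 1, 1, 1]

From the dimensions of kernels of powers, the number of Jordan blocks of size at least j is d_j − d_{j−1} where d_j = dim ker(N^j) (with d_0 = 0). Computing the differences gives [4, 1].
The number of blocks of size exactly k is (#blocks of size ≥ k) − (#blocks of size ≥ k + 1), so the partition is: 3 block(s) of size 1, 1 block(s) of size 2.
In nonincreasing order the block sizes are [2, 1, 1, 1].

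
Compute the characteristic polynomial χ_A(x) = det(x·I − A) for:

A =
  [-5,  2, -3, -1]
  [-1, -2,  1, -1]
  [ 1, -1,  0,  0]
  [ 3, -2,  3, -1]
x^4 + 8*x^3 + 24*x^2 + 32*x + 16

Expanding det(x·I − A) (e.g. by cofactor expansion or by noting that A is similar to its Jordan form J, which has the same characteristic polynomial as A) gives
  χ_A(x) = x^4 + 8*x^3 + 24*x^2 + 32*x + 16
which factors as (x + 2)^4. The eigenvalues (with algebraic multiplicities) are λ = -2 with multiplicity 4.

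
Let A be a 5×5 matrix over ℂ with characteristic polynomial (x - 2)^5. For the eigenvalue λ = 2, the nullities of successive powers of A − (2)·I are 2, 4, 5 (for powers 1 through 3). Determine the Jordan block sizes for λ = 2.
Block sizes for λ = 2: [3, 2]

From the dimensions of kernels of powers, the number of Jordan blocks of size at least j is d_j − d_{j−1} where d_j = dim ker(N^j) (with d_0 = 0). Computing the differences gives [2, 2, 1].
The number of blocks of size exactly k is (#blocks of size ≥ k) − (#blocks of size ≥ k + 1), so the partition is: 1 block(s) of size 2, 1 block(s) of size 3.
In nonincreasing order the block sizes are [3, 2].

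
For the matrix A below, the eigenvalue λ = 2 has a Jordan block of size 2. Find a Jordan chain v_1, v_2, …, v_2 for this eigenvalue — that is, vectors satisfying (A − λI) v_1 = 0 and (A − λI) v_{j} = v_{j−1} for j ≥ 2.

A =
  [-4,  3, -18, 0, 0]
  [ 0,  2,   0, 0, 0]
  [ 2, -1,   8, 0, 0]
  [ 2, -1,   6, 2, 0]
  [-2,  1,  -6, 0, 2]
A Jordan chain for λ = 2 of length 2:
v_1 = (-6, 0, 2, 2, -2)ᵀ
v_2 = (1, 0, 0, 0, 0)ᵀ

Let N = A − (2)·I. We want v_2 with N^2 v_2 = 0 but N^1 v_2 ≠ 0; then v_{j-1} := N · v_j for j = 2, …, 2.

Pick v_2 = (1, 0, 0, 0, 0)ᵀ.
Then v_1 = N · v_2 = (-6, 0, 2, 2, -2)ᵀ.

Sanity check: (A − (2)·I) v_1 = (0, 0, 0, 0, 0)ᵀ = 0. ✓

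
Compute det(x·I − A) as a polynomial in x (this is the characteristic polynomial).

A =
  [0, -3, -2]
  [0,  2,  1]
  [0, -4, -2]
x^3

Expanding det(x·I − A) (e.g. by cofactor expansion or by noting that A is similar to its Jordan form J, which has the same characteristic polynomial as A) gives
  χ_A(x) = x^3
which factors as x^3. The eigenvalues (with algebraic multiplicities) are λ = 0 with multiplicity 3.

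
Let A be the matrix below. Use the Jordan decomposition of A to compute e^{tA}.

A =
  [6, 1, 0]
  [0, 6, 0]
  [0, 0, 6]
e^{tA} =
  [exp(6*t), t*exp(6*t), 0]
  [0, exp(6*t), 0]
  [0, 0, exp(6*t)]

Strategy: write A = P · J · P⁻¹ where J is a Jordan canonical form, so e^{tA} = P · e^{tJ} · P⁻¹, and e^{tJ} can be computed block-by-block.

A has Jordan form
J =
  [6, 1, 0]
  [0, 6, 0]
  [0, 0, 6]
(up to reordering of blocks).

Per-block formulas:
  For a 2×2 Jordan block J_2(6): exp(t · J_2(6)) = e^(6t)·(I + t·N), where N is the 2×2 nilpotent shift.
  For a 1×1 block at λ = 6: exp(t · [6]) = [e^(6t)].

After assembling e^{tJ} and conjugating by P, we get:

e^{tA} =
  [exp(6*t), t*exp(6*t), 0]
  [0, exp(6*t), 0]
  [0, 0, exp(6*t)]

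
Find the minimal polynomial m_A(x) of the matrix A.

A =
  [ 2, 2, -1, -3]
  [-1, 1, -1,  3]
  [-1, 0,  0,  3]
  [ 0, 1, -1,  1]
x^3 - 3*x^2 + 3*x - 1

The characteristic polynomial is χ_A(x) = (x - 1)^4, so the eigenvalues are known. The minimal polynomial is
  m_A(x) = Π_λ (x − λ)^{k_λ}
where k_λ is the size of the *largest* Jordan block for λ (equivalently, the smallest k with (A − λI)^k v = 0 for every generalised eigenvector v of λ).

  λ = 1: largest Jordan block has size 3, contributing (x − 1)^3

So m_A(x) = (x - 1)^3 = x^3 - 3*x^2 + 3*x - 1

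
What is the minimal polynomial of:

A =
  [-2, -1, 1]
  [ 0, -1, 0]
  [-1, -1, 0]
x^2 + 2*x + 1

The characteristic polynomial is χ_A(x) = (x + 1)^3, so the eigenvalues are known. The minimal polynomial is
  m_A(x) = Π_λ (x − λ)^{k_λ}
where k_λ is the size of the *largest* Jordan block for λ (equivalently, the smallest k with (A − λI)^k v = 0 for every generalised eigenvector v of λ).

  λ = -1: largest Jordan block has size 2, contributing (x + 1)^2

So m_A(x) = (x + 1)^2 = x^2 + 2*x + 1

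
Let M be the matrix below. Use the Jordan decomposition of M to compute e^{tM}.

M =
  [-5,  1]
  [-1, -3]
e^{tM} =
  [-t*exp(-4*t) + exp(-4*t), t*exp(-4*t)]
  [-t*exp(-4*t), t*exp(-4*t) + exp(-4*t)]

Strategy: write M = P · J · P⁻¹ where J is a Jordan canonical form, so e^{tM} = P · e^{tJ} · P⁻¹, and e^{tJ} can be computed block-by-block.

M has Jordan form
J =
  [-4,  1]
  [ 0, -4]
(up to reordering of blocks).

Per-block formulas:
  For a 2×2 Jordan block J_2(-4): exp(t · J_2(-4)) = e^(-4t)·(I + t·N), where N is the 2×2 nilpotent shift.

After assembling e^{tJ} and conjugating by P, we get:

e^{tM} =
  [-t*exp(-4*t) + exp(-4*t), t*exp(-4*t)]
  [-t*exp(-4*t), t*exp(-4*t) + exp(-4*t)]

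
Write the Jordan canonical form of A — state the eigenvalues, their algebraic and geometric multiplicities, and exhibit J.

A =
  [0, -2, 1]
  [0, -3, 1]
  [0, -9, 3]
J_3(0)

The characteristic polynomial is
  det(x·I − A) = x^3

Eigenvalues and multiplicities (the geometric multiplicity of λ is n − rank(A − λI), which equals the number of Jordan blocks for λ):
  λ = 0: algebraic multiplicity = 3, geometric multiplicity = 1

Determining the block sizes for each eigenvalue:
  λ = 0: one block (gm = 1), so the single block has size am = 3 → block sizes [3]

Assembling the blocks gives a Jordan form
J =
  [0, 1, 0]
  [0, 0, 1]
  [0, 0, 0]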